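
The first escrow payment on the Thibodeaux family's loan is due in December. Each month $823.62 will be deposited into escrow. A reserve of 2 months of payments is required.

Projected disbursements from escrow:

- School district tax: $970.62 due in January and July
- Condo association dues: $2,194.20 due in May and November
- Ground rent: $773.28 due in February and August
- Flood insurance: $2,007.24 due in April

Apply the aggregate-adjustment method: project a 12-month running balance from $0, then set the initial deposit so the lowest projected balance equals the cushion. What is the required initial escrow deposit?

Cushion = 2 × $823.62 = $1,647.24
Trial balance (start $0, +$823.62 each month, − disbursements):
  Dec: +$823.62 → $823.62
  Jan: +$823.62 − $970.62 → $676.62
  Feb: +$823.62 − $773.28 → $726.96
  Mar: +$823.62 → $1,550.58
  Apr: +$823.62 − $2,007.24 → $366.96
  May: +$823.62 − $2,194.20 → -$1,003.62
  Jun: +$823.62 → -$180.00
  Jul: +$823.62 − $970.62 → -$327.00
  Aug: +$823.62 − $773.28 → -$276.66
  Sep: +$823.62 → $546.96
  Oct: +$823.62 → $1,370.58
  Nov: +$823.62 − $2,194.20 → $0.00
Lowest trial balance = -$1,003.62 (May)
Initial deposit = cushion − low point = $1,647.24 − (-$1,003.62) = $2,650.86

$2,650.86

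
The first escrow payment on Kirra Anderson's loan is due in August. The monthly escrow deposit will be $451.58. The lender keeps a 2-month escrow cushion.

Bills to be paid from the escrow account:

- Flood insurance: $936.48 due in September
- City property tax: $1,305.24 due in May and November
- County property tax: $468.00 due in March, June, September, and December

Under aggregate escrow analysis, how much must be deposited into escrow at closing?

$1,822.98

Cushion = 2 × $451.58 = $903.16
Trial balance (start $0, +$451.58 each month, − disbursements):
  Aug: +$451.58 → $451.58
  Sep: +$451.58 − $1,404.48 → -$501.32
  Oct: +$451.58 → -$49.74
  Nov: +$451.58 − $1,305.24 → -$903.40
  Dec: +$451.58 − $468.00 → -$919.82
  Jan: +$451.58 → -$468.24
  Feb: +$451.58 → -$16.66
  Mar: +$451.58 − $468.00 → -$33.08
  Apr: +$451.58 → $418.50
  May: +$451.58 − $1,305.24 → -$435.16
  Jun: +$451.58 − $468.00 → -$451.58
  Jul: +$451.58 → $0.00
Lowest trial balance = -$919.82 (Dec)
Initial deposit = cushion − low point = $903.16 − (-$919.82) = $1,822.98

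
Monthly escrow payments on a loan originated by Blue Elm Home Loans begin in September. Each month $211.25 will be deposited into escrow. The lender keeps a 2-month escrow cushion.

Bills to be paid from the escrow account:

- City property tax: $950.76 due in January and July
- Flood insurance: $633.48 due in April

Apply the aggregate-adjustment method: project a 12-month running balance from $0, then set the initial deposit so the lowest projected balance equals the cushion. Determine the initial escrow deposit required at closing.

Cushion = 2 × $211.25 = $422.50
Trial balance (start $0, +$211.25 each month, − disbursements):
  Sep: +$211.25 → $211.25
  Oct: +$211.25 → $422.50
  Nov: +$211.25 → $633.75
  Dec: +$211.25 → $845.00
  Jan: +$211.25 − $950.76 → $105.49
  Feb: +$211.25 → $316.74
  Mar: +$211.25 → $527.99
  Apr: +$211.25 − $633.48 → $105.76
  May: +$211.25 → $317.01
  Jun: +$211.25 → $528.26
  Jul: +$211.25 − $950.76 → -$211.25
  Aug: +$211.25 → $0.00
Lowest trial balance = -$211.25 (Jul)
Initial deposit = cushion − low point = $422.50 − (-$211.25) = $633.75

$633.75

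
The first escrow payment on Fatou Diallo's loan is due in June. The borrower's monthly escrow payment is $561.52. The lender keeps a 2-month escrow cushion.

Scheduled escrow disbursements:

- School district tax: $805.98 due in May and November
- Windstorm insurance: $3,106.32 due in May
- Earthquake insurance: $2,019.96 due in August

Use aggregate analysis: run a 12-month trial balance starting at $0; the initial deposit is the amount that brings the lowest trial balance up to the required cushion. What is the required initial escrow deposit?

$1,458.44

Cushion = 2 × $561.52 = $1,123.04
Trial balance (start $0, +$561.52 each month, − disbursements):
  Jun: +$561.52 → $561.52
  Jul: +$561.52 → $1,123.04
  Aug: +$561.52 − $2,019.96 → -$335.40
  Sep: +$561.52 → $226.12
  Oct: +$561.52 → $787.64
  Nov: +$561.52 − $805.98 → $543.18
  Dec: +$561.52 → $1,104.70
  Jan: +$561.52 → $1,666.22
  Feb: +$561.52 → $2,227.74
  Mar: +$561.52 → $2,789.26
  Apr: +$561.52 → $3,350.78
  May: +$561.52 − $3,912.30 → $0.00
Lowest trial balance = -$335.40 (Aug)
Initial deposit = cushion − low point = $1,123.04 − (-$335.40) = $1,458.44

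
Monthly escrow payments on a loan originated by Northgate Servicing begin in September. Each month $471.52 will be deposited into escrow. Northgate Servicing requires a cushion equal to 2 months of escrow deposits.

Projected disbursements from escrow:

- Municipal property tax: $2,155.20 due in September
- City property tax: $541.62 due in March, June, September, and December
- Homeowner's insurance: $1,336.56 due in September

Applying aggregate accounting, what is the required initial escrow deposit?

Cushion = 2 × $471.52 = $943.04
Trial balance (start $0, +$471.52 each month, − disbursements):
  Sep: +$471.52 − $4,033.38 → -$3,561.86
  Oct: +$471.52 → -$3,090.34
  Nov: +$471.52 → -$2,618.82
  Dec: +$471.52 − $541.62 → -$2,688.92
  Jan: +$471.52 → -$2,217.40
  Feb: +$471.52 → -$1,745.88
  Mar: +$471.52 − $541.62 → -$1,815.98
  Apr: +$471.52 → -$1,344.46
  May: +$471.52 → -$872.94
  Jun: +$471.52 − $541.62 → -$943.04
  Jul: +$471.52 → -$471.52
  Aug: +$471.52 → $0.00
Lowest trial balance = -$3,561.86 (Sep)
Initial deposit = cushion − low point = $943.04 − (-$3,561.86) = $4,504.90

$4,504.90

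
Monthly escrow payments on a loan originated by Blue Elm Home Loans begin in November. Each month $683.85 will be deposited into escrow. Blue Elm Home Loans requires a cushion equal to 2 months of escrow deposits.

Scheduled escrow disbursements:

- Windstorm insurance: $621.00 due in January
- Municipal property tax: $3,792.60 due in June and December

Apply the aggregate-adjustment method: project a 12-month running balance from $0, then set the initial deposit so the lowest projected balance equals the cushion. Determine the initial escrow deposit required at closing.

Cushion = 2 × $683.85 = $1,367.70
Trial balance (start $0, +$683.85 each month, − disbursements):
  Nov: +$683.85 → $683.85
  Dec: +$683.85 − $3,792.60 → -$2,424.90
  Jan: +$683.85 − $621.00 → -$2,362.05
  Feb: +$683.85 → -$1,678.20
  Mar: +$683.85 → -$994.35
  Apr: +$683.85 → -$310.50
  May: +$683.85 → $373.35
  Jun: +$683.85 − $3,792.60 → -$2,735.40
  Jul: +$683.85 → -$2,051.55
  Aug: +$683.85 → -$1,367.70
  Sep: +$683.85 → -$683.85
  Oct: +$683.85 → $0.00
Lowest trial balance = -$2,735.40 (Jun)
Initial deposit = cushion − low point = $1,367.70 − (-$2,735.40) = $4,103.10

$4,103.10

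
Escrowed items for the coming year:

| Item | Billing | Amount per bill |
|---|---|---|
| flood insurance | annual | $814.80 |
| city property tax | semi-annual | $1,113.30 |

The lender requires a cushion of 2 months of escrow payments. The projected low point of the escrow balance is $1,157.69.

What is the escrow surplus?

$650.79

Flood insurance: $814.80 per year
City property tax: $1,113.30 × 2 = $2,226.60 per year
Yearly total = $814.80 + $2,226.60 = $3,041.40
Base monthly escrow = $3,041.40 ÷ 12 = $253.45
Required reserve = 2 × $253.45 = $506.90
Surplus = $1,157.69 − $506.90 = $650.79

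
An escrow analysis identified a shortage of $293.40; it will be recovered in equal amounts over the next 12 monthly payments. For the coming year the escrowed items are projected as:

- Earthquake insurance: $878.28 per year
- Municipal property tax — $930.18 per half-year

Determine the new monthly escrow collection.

Earthquake insurance = $878.28 per year
Municipal property tax = $930.18 × 2 = $1,860.36 per year
Combined annual = $2,738.64
Monthly = $2,738.64 ÷ 12 = $228.22
Shortage spread = $293.40 ÷ 12 = $24.45/mo
New monthly escrow = $228.22 + $24.45 = $252.67

$252.67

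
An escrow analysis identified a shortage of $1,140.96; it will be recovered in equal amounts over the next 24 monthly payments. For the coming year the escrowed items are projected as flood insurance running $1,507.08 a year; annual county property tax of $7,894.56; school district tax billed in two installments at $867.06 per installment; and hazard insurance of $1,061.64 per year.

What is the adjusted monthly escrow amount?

Flood insurance — $1,507.08/yr
County property tax — $7,894.56/yr
School district tax — $867.06 × 2 = $1,734.12/yr
Hazard insurance — $1,061.64/yr
Yearly total = $1,507.08 + $7,894.56 + $1,734.12 + $1,061.64 = $12,197.40
Monthly = $12,197.40 ÷ 12 = $1,016.45
Shortage per month = $1,140.96 / 24 = $47.54
New monthly escrow = $1,016.45 + $47.54 = $1,063.99

$1,063.99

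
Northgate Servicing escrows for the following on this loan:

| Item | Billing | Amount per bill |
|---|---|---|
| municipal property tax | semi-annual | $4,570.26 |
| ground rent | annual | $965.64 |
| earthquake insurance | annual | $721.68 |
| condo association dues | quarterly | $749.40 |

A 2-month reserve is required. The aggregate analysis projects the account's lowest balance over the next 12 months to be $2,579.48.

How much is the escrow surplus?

Municipal property tax — $4,570.26 × 2 = $9,140.52 per year
Ground rent — $965.64 per year
Earthquake insurance — $721.68 per year
Condo association dues — $749.40 × 4 = $2,997.60 per year
Combined annual = $13,825.44
Monthly = $13,825.44 / 12 = $1,152.12
Required reserve = 2 × $1,152.12 = $2,304.24
Excess over cushion: $2,579.48 − $2,304.24 = $275.24

$275.24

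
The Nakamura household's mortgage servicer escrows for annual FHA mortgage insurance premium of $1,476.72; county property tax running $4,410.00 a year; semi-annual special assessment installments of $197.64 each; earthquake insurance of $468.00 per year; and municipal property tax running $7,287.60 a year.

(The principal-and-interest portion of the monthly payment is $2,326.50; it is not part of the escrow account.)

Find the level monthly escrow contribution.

$1,169.80

FHA mortgage insurance premium = $1,476.72 per year
County property tax = $4,410.00 per year
Special assessment = $197.64 × 2 = $395.28 per year
Earthquake insurance = $468.00 per year
Municipal property tax = $7,287.60 per year
Yearly total = $1,476.72 + $4,410.00 + $395.28 + $468.00 + $7,287.60 = $14,037.60
Base monthly escrow = $14,037.60 / 12 = $1,169.80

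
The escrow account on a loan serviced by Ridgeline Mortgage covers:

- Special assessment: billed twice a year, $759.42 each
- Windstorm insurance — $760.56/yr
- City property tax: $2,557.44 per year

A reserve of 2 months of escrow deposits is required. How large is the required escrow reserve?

$806.14

Special assessment = $759.42 × 2 = $1,518.84
Windstorm insurance = $760.56
City property tax = $2,557.44
Yearly total = $4,836.84
Base monthly escrow = $4,836.84 / 12 = $403.07
Required cushion = 2 × $403.07 = $806.14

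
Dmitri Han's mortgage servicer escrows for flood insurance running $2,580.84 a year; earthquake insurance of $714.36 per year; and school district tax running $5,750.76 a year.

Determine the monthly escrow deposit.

$753.83

Flood insurance — $2,580.84 per year
Earthquake insurance — $714.36 per year
School district tax — $5,750.76 per year
Annual escrow total = $2,580.84 + $714.36 + $5,750.76 = $9,045.96
Monthly escrow = $9,045.96 / 12 = $753.83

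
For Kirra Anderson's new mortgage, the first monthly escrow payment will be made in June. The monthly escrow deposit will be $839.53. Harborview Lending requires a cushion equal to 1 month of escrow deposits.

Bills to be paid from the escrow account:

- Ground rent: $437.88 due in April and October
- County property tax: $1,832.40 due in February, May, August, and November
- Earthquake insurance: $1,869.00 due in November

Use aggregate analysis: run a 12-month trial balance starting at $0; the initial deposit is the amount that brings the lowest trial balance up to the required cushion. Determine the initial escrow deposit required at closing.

$1,774.03

Cushion = 1 × $839.53 = $839.53
Trial balance (start $0, +$839.53 each month, − disbursements):
  Jun: +$839.53 → $839.53
  Jul: +$839.53 → $1,679.06
  Aug: +$839.53 − $1,832.40 → $686.19
  Sep: +$839.53 → $1,525.72
  Oct: +$839.53 − $437.88 → $1,927.37
  Nov: +$839.53 − $3,701.40 → -$934.50
  Dec: +$839.53 → -$94.97
  Jan: +$839.53 → $744.56
  Feb: +$839.53 − $1,832.40 → -$248.31
  Mar: +$839.53 → $591.22
  Apr: +$839.53 − $437.88 → $992.87
  May: +$839.53 − $1,832.40 → $0.00
Lowest trial balance = -$934.50 (Nov)
Initial deposit = cushion − low point = $839.53 − (-$934.50) = $1,774.03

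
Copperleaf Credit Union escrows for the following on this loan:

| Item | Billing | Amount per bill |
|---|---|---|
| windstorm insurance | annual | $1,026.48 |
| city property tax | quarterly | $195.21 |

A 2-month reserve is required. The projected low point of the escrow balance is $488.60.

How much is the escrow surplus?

Windstorm insurance: $1,026.48/yr
City property tax: $195.21 × 4 = $780.84/yr
Yearly total = $1,026.48 + $780.84 = $1,807.32
Monthly escrow = $1,807.32 / 12 = $150.61
Cushion = 2 × $150.61 = $301.22
Excess over cushion: $488.60 − $301.22 = $187.38

$187.38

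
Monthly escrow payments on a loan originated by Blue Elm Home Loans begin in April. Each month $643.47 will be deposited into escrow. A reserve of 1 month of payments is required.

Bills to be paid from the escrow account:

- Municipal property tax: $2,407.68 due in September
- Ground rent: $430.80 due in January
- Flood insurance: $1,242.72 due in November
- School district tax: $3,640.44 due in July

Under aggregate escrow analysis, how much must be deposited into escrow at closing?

$2,830.77

Cushion = 1 × $643.47 = $643.47
Trial balance (start $0, +$643.47 each month, − disbursements):
  Apr: +$643.47 → $643.47
  May: +$643.47 → $1,286.94
  Jun: +$643.47 → $1,930.41
  Jul: +$643.47 − $3,640.44 → -$1,066.56
  Aug: +$643.47 → -$423.09
  Sep: +$643.47 − $2,407.68 → -$2,187.30
  Oct: +$643.47 → -$1,543.83
  Nov: +$643.47 − $1,242.72 → -$2,143.08
  Dec: +$643.47 → -$1,499.61
  Jan: +$643.47 − $430.80 → -$1,286.94
  Feb: +$643.47 → -$643.47
  Mar: +$643.47 → $0.00
Lowest trial balance = -$2,187.30 (Sep)
Initial deposit = cushion − low point = $643.47 − (-$2,187.30) = $2,830.77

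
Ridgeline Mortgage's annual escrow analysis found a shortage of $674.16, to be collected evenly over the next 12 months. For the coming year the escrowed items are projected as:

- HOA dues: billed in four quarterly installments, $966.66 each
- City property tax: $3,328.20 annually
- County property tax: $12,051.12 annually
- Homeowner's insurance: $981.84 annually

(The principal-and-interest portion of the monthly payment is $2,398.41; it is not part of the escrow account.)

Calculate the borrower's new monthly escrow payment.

HOA dues = $966.66 × 4 = $3,866.64 per year
City property tax = $3,328.20 per year
County property tax = $12,051.12 per year
Homeowner's insurance = $981.84 per year
Yearly total = $3,866.64 + $3,328.20 + $12,051.12 + $981.84 = $20,227.80
Monthly escrow = $20,227.80 / 12 = $1,685.65
Shortage spread = $674.16 ÷ 12 = $56.18/mo
Adjusted monthly = $1,685.65 + $56.18 = $1,741.83

$1,741.83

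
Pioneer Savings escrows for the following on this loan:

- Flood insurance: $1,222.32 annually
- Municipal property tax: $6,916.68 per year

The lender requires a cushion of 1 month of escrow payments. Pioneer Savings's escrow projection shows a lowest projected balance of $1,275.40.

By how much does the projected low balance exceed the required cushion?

$597.15

Flood insurance = $1,222.32/yr
Municipal property tax = $6,916.68/yr
Combined annual = $1,222.32 + $6,916.68 = $8,139.00
Monthly = $8,139.00 ÷ 12 = $678.25
Cushion = 1 × $678.25 = $678.25
Excess over cushion: $1,275.40 − $678.25 = $597.15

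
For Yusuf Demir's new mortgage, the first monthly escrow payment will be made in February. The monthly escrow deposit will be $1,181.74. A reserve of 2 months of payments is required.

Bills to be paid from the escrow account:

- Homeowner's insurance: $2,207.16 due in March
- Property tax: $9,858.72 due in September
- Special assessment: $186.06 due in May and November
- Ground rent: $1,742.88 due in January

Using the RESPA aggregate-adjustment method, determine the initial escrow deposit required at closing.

Cushion = 2 × $1,181.74 = $2,363.48
Trial balance (start $0, +$1,181.74 each month, − disbursements):
  Feb: +$1,181.74 → $1,181.74
  Mar: +$1,181.74 − $2,207.16 → $156.32
  Apr: +$1,181.74 → $1,338.06
  May: +$1,181.74 − $186.06 → $2,333.74
  Jun: +$1,181.74 → $3,515.48
  Jul: +$1,181.74 → $4,697.22
  Aug: +$1,181.74 → $5,878.96
  Sep: +$1,181.74 − $9,858.72 → -$2,798.02
  Oct: +$1,181.74 → -$1,616.28
  Nov: +$1,181.74 − $186.06 → -$620.60
  Dec: +$1,181.74 → $561.14
  Jan: +$1,181.74 − $1,742.88 → $0.00
Lowest trial balance = -$2,798.02 (Sep)
Initial deposit = cushion − low point = $2,363.48 − (-$2,798.02) = $5,161.50

$5,161.50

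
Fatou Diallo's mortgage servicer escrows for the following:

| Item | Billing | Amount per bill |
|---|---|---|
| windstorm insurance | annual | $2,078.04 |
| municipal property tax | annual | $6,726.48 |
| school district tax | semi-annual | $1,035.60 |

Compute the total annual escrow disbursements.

$10,875.72

Windstorm insurance = $2,078.04 per year
Municipal property tax = $6,726.48 per year
School district tax = $1,035.60 × 2 = $2,071.20 per year
Total annual escrow = $2,078.04 + $6,726.48 + $2,071.20 = $10,875.72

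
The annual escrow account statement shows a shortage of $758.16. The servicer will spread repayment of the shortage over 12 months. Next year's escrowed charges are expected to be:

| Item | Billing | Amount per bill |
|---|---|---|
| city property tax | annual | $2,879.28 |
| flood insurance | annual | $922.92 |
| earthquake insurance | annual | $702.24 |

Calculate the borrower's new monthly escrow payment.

$438.55

City property tax: $2,879.28
Flood insurance: $922.92
Earthquake insurance: $702.24
Combined annual = $2,879.28 + $922.92 + $702.24 = $4,504.44
Monthly escrow = $4,504.44 / 12 = $375.37
Monthly shortage recovery: $758.16 / 12 = $63.18
Adjusted monthly = $375.37 + $63.18 = $438.55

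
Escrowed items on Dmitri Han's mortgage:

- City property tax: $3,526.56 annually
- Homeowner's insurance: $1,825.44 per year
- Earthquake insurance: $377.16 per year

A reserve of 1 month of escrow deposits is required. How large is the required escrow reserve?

City property tax: $3,526.56 annually
Homeowner's insurance: $1,825.44 annually
Earthquake insurance: $377.16 annually
Annual escrow total = $3,526.56 + $1,825.44 + $377.16 = $5,729.16
Monthly escrow = $5,729.16 / 12 = $477.43
Required cushion = 1 × $477.43 = $477.43

$477.43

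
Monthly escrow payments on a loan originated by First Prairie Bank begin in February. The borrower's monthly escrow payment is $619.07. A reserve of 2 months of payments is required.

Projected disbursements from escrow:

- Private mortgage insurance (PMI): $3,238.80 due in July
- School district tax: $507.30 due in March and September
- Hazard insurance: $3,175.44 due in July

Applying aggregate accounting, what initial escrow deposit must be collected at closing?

$4,445.26

Cushion = 2 × $619.07 = $1,238.14
Trial balance (start $0, +$619.07 each month, − disbursements):
  Feb: +$619.07 → $619.07
  Mar: +$619.07 − $507.30 → $730.84
  Apr: +$619.07 → $1,349.91
  May: +$619.07 → $1,968.98
  Jun: +$619.07 → $2,588.05
  Jul: +$619.07 − $6,414.24 → -$3,207.12
  Aug: +$619.07 → -$2,588.05
  Sep: +$619.07 − $507.30 → -$2,476.28
  Oct: +$619.07 → -$1,857.21
  Nov: +$619.07 → -$1,238.14
  Dec: +$619.07 → -$619.07
  Jan: +$619.07 → $0.00
Lowest trial balance = -$3,207.12 (Jul)
Initial deposit = cushion − low point = $1,238.14 − (-$3,207.12) = $4,445.26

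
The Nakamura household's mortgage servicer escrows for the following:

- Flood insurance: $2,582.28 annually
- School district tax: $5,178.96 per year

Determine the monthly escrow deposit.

Flood insurance = $2,582.28
School district tax = $5,178.96
Combined annual = $2,582.28 + $5,178.96 = $7,761.24
Monthly = $7,761.24 ÷ 12 = $646.77

$646.77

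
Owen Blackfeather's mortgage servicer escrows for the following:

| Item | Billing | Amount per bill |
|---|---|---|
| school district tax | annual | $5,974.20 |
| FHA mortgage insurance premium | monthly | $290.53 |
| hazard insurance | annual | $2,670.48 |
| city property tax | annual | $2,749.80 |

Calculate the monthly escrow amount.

School district tax — $5,974.20 per year
FHA mortgage insurance premium — $290.53 × 12 = $3,486.36 per year
Hazard insurance — $2,670.48 per year
City property tax — $2,749.80 per year
Yearly total = $5,974.20 + $3,486.36 + $2,670.48 + $2,749.80 = $14,880.84
Monthly = $14,880.84 / 12 = $1,240.07

$1,240.07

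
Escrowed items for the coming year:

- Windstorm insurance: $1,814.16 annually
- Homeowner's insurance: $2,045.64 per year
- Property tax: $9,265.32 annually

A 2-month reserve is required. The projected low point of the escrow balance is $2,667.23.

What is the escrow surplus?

$479.71

Windstorm insurance — $1,814.16/yr
Homeowner's insurance — $2,045.64/yr
Property tax — $9,265.32/yr
Combined annual = $1,814.16 + $2,045.64 + $9,265.32 = $13,125.12
Per month = $13,125.12 ÷ 12 = $1,093.76
Required reserve = 2 × $1,093.76 = $2,187.52
Excess over cushion: $2,667.23 − $2,187.52 = $479.71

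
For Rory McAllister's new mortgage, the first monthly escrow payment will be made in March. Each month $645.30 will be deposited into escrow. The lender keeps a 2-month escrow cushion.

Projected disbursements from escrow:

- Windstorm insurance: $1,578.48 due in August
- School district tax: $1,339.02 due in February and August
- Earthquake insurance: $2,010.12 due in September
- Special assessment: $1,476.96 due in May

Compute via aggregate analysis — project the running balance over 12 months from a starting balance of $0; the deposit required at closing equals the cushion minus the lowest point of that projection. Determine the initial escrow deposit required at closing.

Cushion = 2 × $645.30 = $1,290.60
Trial balance (start $0, +$645.30 each month, − disbursements):
  Mar: +$645.30 → $645.30
  Apr: +$645.30 → $1,290.60
  May: +$645.30 − $1,476.96 → $458.94
  Jun: +$645.30 → $1,104.24
  Jul: +$645.30 → $1,749.54
  Aug: +$645.30 − $2,917.50 → -$522.66
  Sep: +$645.30 − $2,010.12 → -$1,887.48
  Oct: +$645.30 → -$1,242.18
  Nov: +$645.30 → -$596.88
  Dec: +$645.30 → $48.42
  Jan: +$645.30 → $693.72
  Feb: +$645.30 − $1,339.02 → $0.00
Lowest trial balance = -$1,887.48 (Sep)
Initial deposit = cushion − low point = $1,290.60 − (-$1,887.48) = $3,178.08

$3,178.08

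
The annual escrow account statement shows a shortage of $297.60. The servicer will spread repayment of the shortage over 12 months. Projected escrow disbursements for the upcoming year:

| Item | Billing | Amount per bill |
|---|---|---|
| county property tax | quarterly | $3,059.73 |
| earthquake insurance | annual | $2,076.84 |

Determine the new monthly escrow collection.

County property tax: $3,059.73 × 4 = $12,238.92/yr
Earthquake insurance: $2,076.84/yr
Total annual escrow = $12,238.92 + $2,076.84 = $14,315.76
Monthly escrow = $14,315.76 ÷ 12 = $1,192.98
Shortage spread = $297.60 ÷ 12 = $24.80/mo
Adjusted monthly = $1,192.98 + $24.80 = $1,217.78

$1,217.78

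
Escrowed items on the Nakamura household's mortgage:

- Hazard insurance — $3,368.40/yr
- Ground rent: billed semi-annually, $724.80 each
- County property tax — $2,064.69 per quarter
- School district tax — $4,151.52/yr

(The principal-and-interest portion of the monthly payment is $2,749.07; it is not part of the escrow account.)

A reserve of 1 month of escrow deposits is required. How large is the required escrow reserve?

Hazard insurance: $3,368.40 per year
Ground rent: $724.80 × 2 = $1,449.60 per year
County property tax: $2,064.69 × 4 = $8,258.76 per year
School district tax: $4,151.52 per year
Annual escrow total = $3,368.40 + $1,449.60 + $8,258.76 + $4,151.52 = $17,228.28
Base monthly escrow = $17,228.28 / 12 = $1,435.69
Required cushion = 1 × $1,435.69 = $1,435.69

$1,435.69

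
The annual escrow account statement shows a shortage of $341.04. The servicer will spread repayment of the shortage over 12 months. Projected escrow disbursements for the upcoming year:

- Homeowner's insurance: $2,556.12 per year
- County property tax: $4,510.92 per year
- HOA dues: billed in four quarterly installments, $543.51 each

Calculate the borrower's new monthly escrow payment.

Homeowner's insurance: $2,556.12 per year
County property tax: $4,510.92 per year
HOA dues: $543.51 × 4 = $2,174.04 per year
Yearly total = $2,556.12 + $4,510.92 + $2,174.04 = $9,241.08
Monthly escrow = $9,241.08 ÷ 12 = $770.09
Monthly shortage recovery: $341.04 ÷ 12 = $28.42
Adjusted monthly = $770.09 + $28.42 = $798.51

$798.51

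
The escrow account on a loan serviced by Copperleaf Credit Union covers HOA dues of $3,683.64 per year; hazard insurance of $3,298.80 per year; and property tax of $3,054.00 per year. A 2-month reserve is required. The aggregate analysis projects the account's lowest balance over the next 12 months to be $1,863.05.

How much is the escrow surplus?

$190.31

HOA dues: $3,683.64/yr
Hazard insurance: $3,298.80/yr
Property tax: $3,054.00/yr
Annual escrow total = $10,036.44
Monthly = $10,036.44 ÷ 12 = $836.37
Required reserve = 2 × $836.37 = $1,672.74
Surplus = $1,863.05 − $1,672.74 = $190.31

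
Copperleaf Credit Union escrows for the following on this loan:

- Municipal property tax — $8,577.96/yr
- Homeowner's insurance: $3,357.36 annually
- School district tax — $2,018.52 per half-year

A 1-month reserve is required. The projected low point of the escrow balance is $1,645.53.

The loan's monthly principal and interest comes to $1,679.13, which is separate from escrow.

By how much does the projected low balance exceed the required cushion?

Municipal property tax = $8,577.96/yr
Homeowner's insurance = $3,357.36/yr
School district tax = $2,018.52 × 2 = $4,037.04/yr
Total annual escrow = $15,972.36
Per month = $15,972.36 / 12 = $1,331.03
Cushion = 1 × $1,331.03 = $1,331.03
Excess over cushion: $1,645.53 − $1,331.03 = $314.50

$314.50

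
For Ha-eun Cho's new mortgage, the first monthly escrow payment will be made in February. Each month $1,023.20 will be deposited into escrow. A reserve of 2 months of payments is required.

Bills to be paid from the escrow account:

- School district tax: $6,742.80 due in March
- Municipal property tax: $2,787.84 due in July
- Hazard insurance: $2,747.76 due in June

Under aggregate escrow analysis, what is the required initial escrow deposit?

$8,185.60

Cushion = 2 × $1,023.20 = $2,046.40
Trial balance (start $0, +$1,023.20 each month, − disbursements):
  Feb: +$1,023.20 → $1,023.20
  Mar: +$1,023.20 − $6,742.80 → -$4,696.40
  Apr: +$1,023.20 → -$3,673.20
  May: +$1,023.20 → -$2,650.00
  Jun: +$1,023.20 − $2,747.76 → -$4,374.56
  Jul: +$1,023.20 − $2,787.84 → -$6,139.20
  Aug: +$1,023.20 → -$5,116.00
  Sep: +$1,023.20 → -$4,092.80
  Oct: +$1,023.20 → -$3,069.60
  Nov: +$1,023.20 → -$2,046.40
  Dec: +$1,023.20 → -$1,023.20
  Jan: +$1,023.20 → $0.00
Lowest trial balance = -$6,139.20 (Jul)
Initial deposit = cushion − low point = $2,046.40 − (-$6,139.20) = $8,185.60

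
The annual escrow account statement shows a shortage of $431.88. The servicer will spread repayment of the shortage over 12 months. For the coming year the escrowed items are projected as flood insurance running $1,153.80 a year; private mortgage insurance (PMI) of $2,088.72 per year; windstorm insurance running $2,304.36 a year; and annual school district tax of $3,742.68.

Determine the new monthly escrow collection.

$810.12

Flood insurance = $1,153.80/yr
Private mortgage insurance (PMI) = $2,088.72/yr
Windstorm insurance = $2,304.36/yr
School district tax = $3,742.68/yr
Total per year = $1,153.80 + $2,088.72 + $2,304.36 + $3,742.68 = $9,289.56
Per month = $9,289.56 ÷ 12 = $774.13
Monthly shortage recovery: $431.88 / 12 = $35.99
Adjusted monthly = $774.13 + $35.99 = $810.12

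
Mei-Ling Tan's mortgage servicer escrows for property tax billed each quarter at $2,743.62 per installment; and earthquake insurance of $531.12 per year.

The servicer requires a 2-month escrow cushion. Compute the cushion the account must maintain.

Property tax = $2,743.62 × 4 = $10,974.48
Earthquake insurance = $531.12
Total per year = $11,505.60
Monthly = $11,505.60 / 12 = $958.80
Reserve = 2 × $958.80 = $1,917.60

$1,917.60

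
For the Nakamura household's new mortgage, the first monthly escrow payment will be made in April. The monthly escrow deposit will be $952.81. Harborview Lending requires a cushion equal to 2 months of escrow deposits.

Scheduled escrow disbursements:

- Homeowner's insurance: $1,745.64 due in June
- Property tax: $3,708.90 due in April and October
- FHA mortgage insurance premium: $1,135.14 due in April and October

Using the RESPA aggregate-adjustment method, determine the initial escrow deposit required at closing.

Cushion = 2 × $952.81 = $1,905.62
Trial balance (start $0, +$952.81 each month, − disbursements):
  Apr: +$952.81 − $4,844.04 → -$3,891.23
  May: +$952.81 → -$2,938.42
  Jun: +$952.81 − $1,745.64 → -$3,731.25
  Jul: +$952.81 → -$2,778.44
  Aug: +$952.81 → -$1,825.63
  Sep: +$952.81 → -$872.82
  Oct: +$952.81 − $4,844.04 → -$4,764.05
  Nov: +$952.81 → -$3,811.24
  Dec: +$952.81 → -$2,858.43
  Jan: +$952.81 → -$1,905.62
  Feb: +$952.81 → -$952.81
  Mar: +$952.81 → $0.00
Lowest trial balance = -$4,764.05 (Oct)
Initial deposit = cushion − low point = $1,905.62 − (-$4,764.05) = $6,669.67

$6,669.67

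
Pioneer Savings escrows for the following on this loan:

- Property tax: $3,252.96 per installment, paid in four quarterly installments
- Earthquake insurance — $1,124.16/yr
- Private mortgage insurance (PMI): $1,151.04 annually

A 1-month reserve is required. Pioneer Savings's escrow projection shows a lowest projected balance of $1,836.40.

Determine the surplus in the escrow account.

Property tax — $3,252.96 × 4 = $13,011.84 annually
Earthquake insurance — $1,124.16 annually
Private mortgage insurance (PMI) — $1,151.04 annually
Annual escrow total = $13,011.84 + $1,124.16 + $1,151.04 = $15,287.04
Monthly = $15,287.04 ÷ 12 = $1,273.92
Cushion = 1 × $1,273.92 = $1,273.92
Excess over cushion: $1,836.40 − $1,273.92 = $562.48

$562.48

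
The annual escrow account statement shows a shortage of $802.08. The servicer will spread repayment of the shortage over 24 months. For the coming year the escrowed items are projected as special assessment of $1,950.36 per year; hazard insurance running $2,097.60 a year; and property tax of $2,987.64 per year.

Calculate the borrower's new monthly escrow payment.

Special assessment — $1,950.36/yr
Hazard insurance — $2,097.60/yr
Property tax — $2,987.64/yr
Combined annual = $1,950.36 + $2,097.60 + $2,987.64 = $7,035.60
Per month = $7,035.60 ÷ 12 = $586.30
Shortage per month = $802.08 / 24 = $33.42
Adjusted monthly = $586.30 + $33.42 = $619.72

$619.72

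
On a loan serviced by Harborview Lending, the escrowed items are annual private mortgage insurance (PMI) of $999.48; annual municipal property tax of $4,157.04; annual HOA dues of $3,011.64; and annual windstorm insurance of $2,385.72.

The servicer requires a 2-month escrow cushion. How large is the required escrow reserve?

$1,758.98

Private mortgage insurance (PMI) — $999.48
Municipal property tax — $4,157.04
HOA dues — $3,011.64
Windstorm insurance — $2,385.72
Combined annual = $10,553.88
Monthly = $10,553.88 / 12 = $879.49
Reserve = 2 × $879.49 = $1,758.98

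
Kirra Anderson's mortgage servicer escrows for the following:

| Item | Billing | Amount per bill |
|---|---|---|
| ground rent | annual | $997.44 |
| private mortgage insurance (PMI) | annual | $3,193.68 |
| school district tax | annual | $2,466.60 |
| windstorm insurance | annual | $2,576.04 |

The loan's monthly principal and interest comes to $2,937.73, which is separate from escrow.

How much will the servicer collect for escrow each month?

Ground rent: $997.44 annually
Private mortgage insurance (PMI): $3,193.68 annually
School district tax: $2,466.60 annually
Windstorm insurance: $2,576.04 annually
Annual escrow total = $997.44 + $3,193.68 + $2,466.60 + $2,576.04 = $9,233.76
Per month = $9,233.76 ÷ 12 = $769.48

$769.48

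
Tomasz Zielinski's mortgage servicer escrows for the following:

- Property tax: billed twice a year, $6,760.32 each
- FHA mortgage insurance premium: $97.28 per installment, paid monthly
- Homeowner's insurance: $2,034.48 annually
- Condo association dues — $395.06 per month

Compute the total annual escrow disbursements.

$21,463.20

Property tax = $6,760.32 × 2 = $13,520.64 annually
FHA mortgage insurance premium = $97.28 × 12 = $1,167.36 annually
Homeowner's insurance = $2,034.48 annually
Condo association dues = $395.06 × 12 = $4,740.72 annually
Combined annual = $21,463.20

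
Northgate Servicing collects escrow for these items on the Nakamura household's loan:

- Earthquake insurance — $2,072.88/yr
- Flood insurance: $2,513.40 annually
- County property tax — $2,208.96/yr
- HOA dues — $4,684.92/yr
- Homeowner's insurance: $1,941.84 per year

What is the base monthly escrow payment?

Earthquake insurance = $2,072.88 per year
Flood insurance = $2,513.40 per year
County property tax = $2,208.96 per year
HOA dues = $4,684.92 per year
Homeowner's insurance = $1,941.84 per year
Yearly total = $13,422.00
Monthly escrow = $13,422.00 / 12 = $1,118.50

$1,118.50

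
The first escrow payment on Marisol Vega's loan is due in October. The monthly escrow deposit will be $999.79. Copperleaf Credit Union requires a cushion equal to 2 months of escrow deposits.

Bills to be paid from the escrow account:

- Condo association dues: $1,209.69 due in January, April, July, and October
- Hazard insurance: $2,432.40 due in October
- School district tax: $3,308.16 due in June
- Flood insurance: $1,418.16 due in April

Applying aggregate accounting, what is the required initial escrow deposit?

Cushion = 2 × $999.79 = $1,999.58
Trial balance (start $0, +$999.79 each month, − disbursements):
  Oct: +$999.79 − $3,642.09 → -$2,642.30
  Nov: +$999.79 → -$1,642.51
  Dec: +$999.79 → -$642.72
  Jan: +$999.79 − $1,209.69 → -$852.62
  Feb: +$999.79 → $147.17
  Mar: +$999.79 → $1,146.96
  Apr: +$999.79 − $2,627.85 → -$481.10
  May: +$999.79 → $518.69
  Jun: +$999.79 − $3,308.16 → -$1,789.68
  Jul: +$999.79 − $1,209.69 → -$1,999.58
  Aug: +$999.79 → -$999.79
  Sep: +$999.79 → $0.00
Lowest trial balance = -$2,642.30 (Oct)
Initial deposit = cushion − low point = $1,999.58 − (-$2,642.30) = $4,641.88

$4,641.88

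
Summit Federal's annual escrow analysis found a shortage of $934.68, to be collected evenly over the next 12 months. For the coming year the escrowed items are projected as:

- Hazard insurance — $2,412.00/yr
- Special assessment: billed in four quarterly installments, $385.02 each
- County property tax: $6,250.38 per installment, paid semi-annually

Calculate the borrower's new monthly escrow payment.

$1,448.96

Hazard insurance — $2,412.00
Special assessment — $385.02 × 4 = $1,540.08
County property tax — $6,250.38 × 2 = $12,500.76
Total annual escrow = $2,412.00 + $1,540.08 + $12,500.76 = $16,452.84
Monthly escrow = $16,452.84 ÷ 12 = $1,371.07
Shortage spread = $934.68 ÷ 12 = $77.89/mo
New monthly escrow = $1,371.07 + $77.89 = $1,448.96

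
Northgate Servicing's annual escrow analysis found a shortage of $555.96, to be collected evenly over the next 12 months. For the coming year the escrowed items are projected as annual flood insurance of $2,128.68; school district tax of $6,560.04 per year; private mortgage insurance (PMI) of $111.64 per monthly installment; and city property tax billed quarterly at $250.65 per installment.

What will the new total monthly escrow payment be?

Flood insurance = $2,128.68 per year
School district tax = $6,560.04 per year
Private mortgage insurance (PMI) = $111.64 × 12 = $1,339.68 per year
City property tax = $250.65 × 4 = $1,002.60 per year
Annual escrow total = $11,031.00
Monthly escrow = $11,031.00 / 12 = $919.25
Shortage per month = $555.96 / 12 = $46.33
Adjusted monthly = $919.25 + $46.33 = $965.58

$965.58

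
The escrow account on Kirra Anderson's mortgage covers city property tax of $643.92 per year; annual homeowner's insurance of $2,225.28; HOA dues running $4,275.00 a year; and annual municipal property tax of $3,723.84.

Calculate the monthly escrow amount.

City property tax — $643.92 per year
Homeowner's insurance — $2,225.28 per year
HOA dues — $4,275.00 per year
Municipal property tax — $3,723.84 per year
Annual escrow total = $10,868.04
Monthly = $10,868.04 ÷ 12 = $905.67

$905.67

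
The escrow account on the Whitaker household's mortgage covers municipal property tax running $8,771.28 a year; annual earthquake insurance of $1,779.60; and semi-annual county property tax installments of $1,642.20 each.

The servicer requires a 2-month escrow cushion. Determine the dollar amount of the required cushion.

Municipal property tax = $8,771.28
Earthquake insurance = $1,779.60
County property tax = $1,642.20 × 2 = $3,284.40
Total per year = $8,771.28 + $1,779.60 + $3,284.40 = $13,835.28
Base monthly escrow = $13,835.28 / 12 = $1,152.94
Reserve = 2 × $1,152.94 = $2,305.88

$2,305.88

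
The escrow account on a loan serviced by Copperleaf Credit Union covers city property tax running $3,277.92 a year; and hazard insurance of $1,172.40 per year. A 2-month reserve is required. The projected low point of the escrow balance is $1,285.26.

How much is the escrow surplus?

$543.54

City property tax — $3,277.92 per year
Hazard insurance — $1,172.40 per year
Total annual escrow = $3,277.92 + $1,172.40 = $4,450.32
Per month = $4,450.32 ÷ 12 = $370.86
Cushion = 2 × $370.86 = $741.72
Surplus = $1,285.26 − $741.72 = $543.54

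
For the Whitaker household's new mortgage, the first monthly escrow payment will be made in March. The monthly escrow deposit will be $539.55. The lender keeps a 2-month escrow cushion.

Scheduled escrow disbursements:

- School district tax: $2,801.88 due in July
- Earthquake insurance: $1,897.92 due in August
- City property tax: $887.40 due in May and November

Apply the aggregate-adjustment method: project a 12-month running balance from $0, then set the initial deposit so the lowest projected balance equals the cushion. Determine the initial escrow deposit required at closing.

$3,429.00

Cushion = 2 × $539.55 = $1,079.10
Trial balance (start $0, +$539.55 each month, − disbursements):
  Mar: +$539.55 → $539.55
  Apr: +$539.55 → $1,079.10
  May: +$539.55 − $887.40 → $731.25
  Jun: +$539.55 → $1,270.80
  Jul: +$539.55 − $2,801.88 → -$991.53
  Aug: +$539.55 − $1,897.92 → -$2,349.90
  Sep: +$539.55 → -$1,810.35
  Oct: +$539.55 → -$1,270.80
  Nov: +$539.55 − $887.40 → -$1,618.65
  Dec: +$539.55 → -$1,079.10
  Jan: +$539.55 → -$539.55
  Feb: +$539.55 → $0.00
Lowest trial balance = -$2,349.90 (Aug)
Initial deposit = cushion − low point = $1,079.10 − (-$2,349.90) = $3,429.00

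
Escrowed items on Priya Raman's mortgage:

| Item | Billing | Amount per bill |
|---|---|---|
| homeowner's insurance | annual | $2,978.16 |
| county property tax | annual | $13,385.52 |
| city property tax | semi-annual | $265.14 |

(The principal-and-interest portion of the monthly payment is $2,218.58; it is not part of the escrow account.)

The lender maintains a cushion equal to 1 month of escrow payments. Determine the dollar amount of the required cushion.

$1,407.83

Homeowner's insurance — $2,978.16 annually
County property tax — $13,385.52 annually
City property tax — $265.14 × 2 = $530.28 annually
Yearly total = $2,978.16 + $13,385.52 + $530.28 = $16,893.96
Monthly = $16,893.96 ÷ 12 = $1,407.83
Cushion = 1 × $1,407.83 = $1,407.83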